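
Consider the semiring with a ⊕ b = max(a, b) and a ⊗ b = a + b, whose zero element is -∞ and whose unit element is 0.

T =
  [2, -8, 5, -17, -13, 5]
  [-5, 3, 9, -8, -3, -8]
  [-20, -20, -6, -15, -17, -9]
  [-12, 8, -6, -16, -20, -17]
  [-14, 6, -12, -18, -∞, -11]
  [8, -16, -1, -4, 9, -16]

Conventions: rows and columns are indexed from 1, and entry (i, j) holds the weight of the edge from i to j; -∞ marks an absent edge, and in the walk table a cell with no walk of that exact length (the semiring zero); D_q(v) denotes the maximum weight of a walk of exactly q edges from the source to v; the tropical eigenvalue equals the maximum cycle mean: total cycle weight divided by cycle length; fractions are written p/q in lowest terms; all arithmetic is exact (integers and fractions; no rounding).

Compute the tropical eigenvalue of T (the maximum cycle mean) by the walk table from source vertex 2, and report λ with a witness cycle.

q=0: [-∞, 0, -∞, -∞, -∞, -∞]
q=1: [-5, 3, 9, -8, -3, -8]
q=2: [0, 6, 12, -5, 1, 0]
q=3: [8, 9, 15, -2, 9, 5]
q=4: [13, 15, 18, 1, 14, 13]
q=5: [21, 20, 24, 9, 22, 18]
q=6: [26, 28, 29, 14, 27, 26]
Optimal cycle mean attained by: cycle 1->6->1, total 5 + 8, length 2.
Answer: λ = 13/2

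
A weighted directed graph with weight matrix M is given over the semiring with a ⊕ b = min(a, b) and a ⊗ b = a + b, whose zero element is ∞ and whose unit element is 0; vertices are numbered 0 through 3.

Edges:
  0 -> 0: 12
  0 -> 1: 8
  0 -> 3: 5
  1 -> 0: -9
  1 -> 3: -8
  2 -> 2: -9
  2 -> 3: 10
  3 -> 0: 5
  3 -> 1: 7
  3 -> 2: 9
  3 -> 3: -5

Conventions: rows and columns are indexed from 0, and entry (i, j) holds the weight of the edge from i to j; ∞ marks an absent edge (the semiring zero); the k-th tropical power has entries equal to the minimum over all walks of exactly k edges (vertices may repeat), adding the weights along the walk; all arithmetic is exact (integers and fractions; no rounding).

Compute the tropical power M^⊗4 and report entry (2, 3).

M^⊗2:
  [-1, 12, 14, 0]
  [-3, -1, 1, -13]
  [15, 17, -18, 1]
  [-2, 2, 0, -10]
M^⊗3:
  [3, 7, 5, -5]
  [-10, -6, -8, -18]
  [6, 8, -27, -8]
  [-7, -3, -9, -15]
M^⊗4:
  [-2, 2, -4, -10]
  [-15, -11, -17, -23]
  [-3, -1, -36, -17]
  [-12, -8, -18, -20]
Key observation: the optimum is the walk 2->2->2->2->3, with weight (-9) + (-9) + (-9) + 10 = -17.
Optimal value attained by: walk 2->2->2->2->3.
Answer: (M^⊗4)[2][3] = -17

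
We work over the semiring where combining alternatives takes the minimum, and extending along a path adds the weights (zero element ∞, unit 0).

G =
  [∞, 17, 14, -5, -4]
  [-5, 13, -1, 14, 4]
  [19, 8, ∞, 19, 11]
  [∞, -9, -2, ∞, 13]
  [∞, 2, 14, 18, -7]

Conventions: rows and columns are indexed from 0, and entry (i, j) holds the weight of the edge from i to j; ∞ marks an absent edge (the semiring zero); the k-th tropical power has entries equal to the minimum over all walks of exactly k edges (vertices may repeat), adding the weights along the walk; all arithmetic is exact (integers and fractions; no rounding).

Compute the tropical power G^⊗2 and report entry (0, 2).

G^⊗2:
  [12, -14, -7, 14, -11]
  [8, 5, 9, -10, -9]
  [3, 10, 7, 14, 4]
  [-14, 4, -10, 5, -5]
  [-3, -5, 1, 11, -14]
Key observation: the optimum is the walk 0->3->2, with weight (-5) + (-2) = -7.
Optimal value attained by: walk 0->3->2.
Answer: (G^⊗2)[0][2] = -7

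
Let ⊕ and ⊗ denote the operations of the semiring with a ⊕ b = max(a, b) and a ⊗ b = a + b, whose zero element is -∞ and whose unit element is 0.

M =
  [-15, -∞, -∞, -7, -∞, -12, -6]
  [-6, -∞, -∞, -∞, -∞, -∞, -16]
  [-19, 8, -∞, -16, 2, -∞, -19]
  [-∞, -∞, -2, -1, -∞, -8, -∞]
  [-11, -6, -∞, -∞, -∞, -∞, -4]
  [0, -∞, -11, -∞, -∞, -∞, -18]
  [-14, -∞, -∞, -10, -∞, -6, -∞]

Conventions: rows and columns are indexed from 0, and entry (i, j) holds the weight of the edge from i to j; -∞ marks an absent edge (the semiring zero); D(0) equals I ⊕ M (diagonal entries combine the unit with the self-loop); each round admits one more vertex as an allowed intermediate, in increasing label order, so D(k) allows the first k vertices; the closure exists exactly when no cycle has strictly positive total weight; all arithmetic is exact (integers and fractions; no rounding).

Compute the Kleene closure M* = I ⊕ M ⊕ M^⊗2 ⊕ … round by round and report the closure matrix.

D(0):
  [0, -∞, -∞, -7, -∞, -12, -6]
  [-6, 0, -∞, -∞, -∞, -∞, -16]
  [-19, 8, 0, -16, 2, -∞, -19]
  [-∞, -∞, -2, 0, -∞, -8, -∞]
  [-11, -6, -∞, -∞, 0, -∞, -4]
  [0, -∞, -11, -∞, -∞, 0, -18]
  [-14, -∞, -∞, -10, -∞, -6, 0]
D(1):
  [0, -∞, -∞, -7, -∞, -12, -6]
  [-6, 0, -∞, -13, -∞, -18, -12]
  [-19, 8, 0, -16, 2, -31, -19]
  [-∞, -∞, -2, 0, -∞, -8, -∞]
  [-11, -6, -∞, -18, 0, -23, -4]
  [0, -∞, -11, -7, -∞, 0, -6]
  [-14, -∞, -∞, -10, -∞, -6, 0]
D(2):
  [0, -∞, -∞, -7, -∞, -12, -6]
  [-6, 0, -∞, -13, -∞, -18, -12]
  [2, 8, 0, -5, 2, -10, -4]
  [-∞, -∞, -2, 0, -∞, -8, -∞]
  [-11, -6, -∞, -18, 0, -23, -4]
  [0, -∞, -11, -7, -∞, 0, -6]
  [-14, -∞, -∞, -10, -∞, -6, 0]
D(3):
  [0, -∞, -∞, -7, -∞, -12, -6]
  [-6, 0, -∞, -13, -∞, -18, -12]
  [2, 8, 0, -5, 2, -10, -4]
  [0, 6, -2, 0, 0, -8, -6]
  [-11, -6, -∞, -18, 0, -23, -4]
  [0, -3, -11, -7, -9, 0, -6]
  [-14, -∞, -∞, -10, -∞, -6, 0]
D(4):
  [0, -1, -9, -7, -7, -12, -6]
  [-6, 0, -15, -13, -13, -18, -12]
  [2, 8, 0, -5, 2, -10, -4]
  [0, 6, -2, 0, 0, -8, -6]
  [-11, -6, -20, -18, 0, -23, -4]
  [0, -1, -9, -7, -7, 0, -6]
  [-10, -4, -12, -10, -10, -6, 0]
D(5):
  [0, -1, -9, -7, -7, -12, -6]
  [-6, 0, -15, -13, -13, -18, -12]
  [2, 8, 0, -5, 2, -10, -2]
  [0, 6, -2, 0, 0, -8, -4]
  [-11, -6, -20, -18, 0, -23, -4]
  [0, -1, -9, -7, -7, 0, -6]
  [-10, -4, -12, -10, -10, -6, 0]
D(6):
  [0, -1, -9, -7, -7, -12, -6]
  [-6, 0, -15, -13, -13, -18, -12]
  [2, 8, 0, -5, 2, -10, -2]
  [0, 6, -2, 0, 0, -8, -4]
  [-11, -6, -20, -18, 0, -23, -4]
  [0, -1, -9, -7, -7, 0, -6]
  [-6, -4, -12, -10, -10, -6, 0]
D(7):
  [0, -1, -9, -7, -7, -12, -6]
  [-6, 0, -15, -13, -13, -18, -12]
  [2, 8, 0, -5, 2, -8, -2]
  [0, 6, -2, 0, 0, -8, -4]
  [-10, -6, -16, -14, 0, -10, -4]
  [0, -1, -9, -7, -7, 0, -6]
  [-6, -4, -12, -10, -10, -6, 0]
Answer: M* = [[0, -1, -9, -7, -7, -12, -6], [-6, 0, -15, -13, -13, -18, -12], [2, 8, 0, -5, 2, -8, -2], [0, 6, -2, 0, 0, -8, -4], [-10, -6, -16, -14, 0, -10, -4], [0, -1, -9, -7, -7, 0, -6], [-6, -4, -12, -10, -10, -6, 0]]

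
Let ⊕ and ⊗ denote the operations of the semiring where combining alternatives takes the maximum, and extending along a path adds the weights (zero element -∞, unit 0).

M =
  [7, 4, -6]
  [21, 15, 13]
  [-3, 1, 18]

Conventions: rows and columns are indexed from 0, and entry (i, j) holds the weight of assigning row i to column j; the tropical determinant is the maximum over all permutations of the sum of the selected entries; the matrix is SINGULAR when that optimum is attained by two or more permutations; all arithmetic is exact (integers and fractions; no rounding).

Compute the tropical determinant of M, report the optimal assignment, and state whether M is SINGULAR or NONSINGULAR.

σ = (0, 1, 2): 7 + 15 + 18 = 40
σ = (0, 2, 1): 7 + 13 + 1 = 21
σ = (1, 0, 2): 4 + 21 + 18 = 43
σ = (1, 2, 0): 4 + 13 + (-3) = 14
σ = (2, 0, 1): (-6) + 21 + 1 = 16
σ = (2, 1, 0): (-6) + 15 + (-3) = 6
Optimal value attained by: σ = (1, 0, 2).
Answer: det⊕(M) = 43; verdict: NONSINGULAR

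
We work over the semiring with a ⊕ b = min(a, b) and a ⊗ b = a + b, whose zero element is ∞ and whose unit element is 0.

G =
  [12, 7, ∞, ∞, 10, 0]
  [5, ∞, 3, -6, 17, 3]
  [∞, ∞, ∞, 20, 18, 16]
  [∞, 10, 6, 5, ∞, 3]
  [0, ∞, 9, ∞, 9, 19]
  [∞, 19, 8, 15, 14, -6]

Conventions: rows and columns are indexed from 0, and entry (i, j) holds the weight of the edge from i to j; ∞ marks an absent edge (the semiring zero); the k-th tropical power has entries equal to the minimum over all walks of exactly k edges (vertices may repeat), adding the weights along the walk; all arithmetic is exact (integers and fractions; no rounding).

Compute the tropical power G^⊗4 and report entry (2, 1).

G^⊗2:
  [10, 19, 8, 1, 14, -6]
  [17, 4, 0, -1, 15, -3]
  [18, 30, 24, 25, 27, 10]
  [15, 15, 11, 4, 17, -3]
  [9, 7, 18, 29, 10, 0]
  [14, 13, 2, 9, 8, -12]
G^⊗3:
  [14, 11, 2, 6, 8, -12]
  [9, 9, 5, -2, 11, -9]
  [27, 25, 18, 24, 24, 4]
  [17, 14, 5, 9, 11, -9]
  [10, 16, 8, 1, 14, -6]
  [8, 7, -4, 3, 2, -18]
G^⊗4:
  [8, 7, -4, 3, 2, -18]
  [11, 8, -1, 3, 5, -15]
  [24, 23, 12, 19, 18, -2]
  [11, 10, -1, 6, 5, -15]
  [14, 11, 2, 6, 8, -12]
  [2, 1, -10, -3, -4, -24]
Key observation: the optimum is the walk 2->5->5->5->1, with weight 16 + (-6) + (-6) + 19 = 23.
Optimal value attained by: walk 2->5->5->5->1.
Answer: (G^⊗4)[2][1] = 23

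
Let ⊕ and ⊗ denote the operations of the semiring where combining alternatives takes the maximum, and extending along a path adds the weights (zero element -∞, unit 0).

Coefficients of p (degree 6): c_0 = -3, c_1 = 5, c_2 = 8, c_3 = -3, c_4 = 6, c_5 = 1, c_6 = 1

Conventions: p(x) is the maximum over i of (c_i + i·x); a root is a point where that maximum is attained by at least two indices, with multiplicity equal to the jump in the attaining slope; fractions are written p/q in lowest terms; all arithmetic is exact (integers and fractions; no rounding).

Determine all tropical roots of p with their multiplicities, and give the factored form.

hull edge (i=0, c=-3) to (i=1, c=5): slope 8, span 1
hull edge (i=1, c=5) to (i=2, c=8): slope 3, span 1
hull edge (i=2, c=8) to (i=4, c=6): slope -1, span 2
hull edge (i=4, c=6) to (i=6, c=1): slope -5/2, span 2
Factored form: p(x) = 1 ⊗ (x ⊕ (-8)) ⊗ (x ⊕ (-3)) ⊗ (x ⊕ 1) ⊗ (x ⊕ 1) ⊗ (x ⊕ 5/2) ⊗ (x ⊕ 5/2)
Answer: roots = -8 (mult 1), -3 (mult 1), 1 (mult 2), 5/2 (mult 2)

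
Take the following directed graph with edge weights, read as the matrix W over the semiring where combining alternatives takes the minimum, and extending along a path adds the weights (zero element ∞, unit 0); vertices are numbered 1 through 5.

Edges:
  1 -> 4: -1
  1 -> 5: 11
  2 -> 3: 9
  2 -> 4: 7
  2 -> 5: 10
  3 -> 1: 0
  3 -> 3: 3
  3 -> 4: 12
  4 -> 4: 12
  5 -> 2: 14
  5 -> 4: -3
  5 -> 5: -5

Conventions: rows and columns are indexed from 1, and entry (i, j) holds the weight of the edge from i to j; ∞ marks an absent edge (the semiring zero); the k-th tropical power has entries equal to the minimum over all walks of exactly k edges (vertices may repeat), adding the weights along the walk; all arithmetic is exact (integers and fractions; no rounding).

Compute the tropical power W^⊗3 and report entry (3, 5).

W^⊗2:
  [∞, 25, ∞, 8, 6]
  [9, 24, 12, 7, 5]
  [3, ∞, 6, -1, 11]
  [∞, ∞, ∞, 24, ∞]
  [∞, 9, 23, -8, -10]
W^⊗3:
  [∞, 20, 34, 3, 1]
  [12, 19, 15, 2, 0]
  [6, 25, 9, 2, 6]
  [∞, ∞, ∞, 36, ∞]
  [23, 4, 18, -13, -15]
Key observation: the optimum is the walk 3->1->5->5, with weight 0 + 11 + (-5) = 6.
Optimal value attained by: walk 3->1->5->5.
Answer: (W^⊗3)[3][5] = 6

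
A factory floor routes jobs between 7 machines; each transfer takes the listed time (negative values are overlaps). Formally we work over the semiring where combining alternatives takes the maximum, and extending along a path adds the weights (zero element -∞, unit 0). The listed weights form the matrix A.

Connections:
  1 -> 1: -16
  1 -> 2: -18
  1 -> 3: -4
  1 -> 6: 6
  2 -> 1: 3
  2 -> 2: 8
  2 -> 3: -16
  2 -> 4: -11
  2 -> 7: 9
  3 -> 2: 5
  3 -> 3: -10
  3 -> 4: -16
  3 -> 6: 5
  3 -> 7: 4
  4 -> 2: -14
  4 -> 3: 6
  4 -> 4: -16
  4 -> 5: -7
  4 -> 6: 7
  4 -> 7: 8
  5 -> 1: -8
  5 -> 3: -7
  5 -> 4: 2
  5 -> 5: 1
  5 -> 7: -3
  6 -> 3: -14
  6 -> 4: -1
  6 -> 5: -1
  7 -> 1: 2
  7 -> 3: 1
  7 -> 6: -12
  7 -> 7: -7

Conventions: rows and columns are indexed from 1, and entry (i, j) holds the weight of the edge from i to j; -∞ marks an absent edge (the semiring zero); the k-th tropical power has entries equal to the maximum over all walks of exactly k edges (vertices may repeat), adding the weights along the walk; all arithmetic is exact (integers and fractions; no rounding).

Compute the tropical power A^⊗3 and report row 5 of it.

A^⊗2:
  [-15, 1, -8, 5, 5, 1, 0]
  [11, 16, 10, -3, -18, 9, 17]
  [8, 13, 5, 4, 4, -5, 14]
  [10, 11, 9, 6, 6, 11, 10]
  [-1, -2, 8, 3, 2, 9, 10]
  [-9, -9, 5, 1, 0, 6, 7]
  [-5, 6, -2, -13, -13, 8, 5]
A^⊗3:
  [4, 9, 11, 7, 6, 12, 13]
  [19, 24, 18, 8, 8, 17, 25]
  [16, 21, 15, 6, 5, 14, 22]
  [14, 19, 12, 10, 10, 16, 20]
  [12, 13, 11, 8, 8, 13, 12]
  [9, 10, 8, 5, 5, 10, 9]
  [9, 14, 6, 7, 7, 3, 15]
Answer: row 5 of A^⊗3 = [12, 13, 11, 8, 8, 13, 12]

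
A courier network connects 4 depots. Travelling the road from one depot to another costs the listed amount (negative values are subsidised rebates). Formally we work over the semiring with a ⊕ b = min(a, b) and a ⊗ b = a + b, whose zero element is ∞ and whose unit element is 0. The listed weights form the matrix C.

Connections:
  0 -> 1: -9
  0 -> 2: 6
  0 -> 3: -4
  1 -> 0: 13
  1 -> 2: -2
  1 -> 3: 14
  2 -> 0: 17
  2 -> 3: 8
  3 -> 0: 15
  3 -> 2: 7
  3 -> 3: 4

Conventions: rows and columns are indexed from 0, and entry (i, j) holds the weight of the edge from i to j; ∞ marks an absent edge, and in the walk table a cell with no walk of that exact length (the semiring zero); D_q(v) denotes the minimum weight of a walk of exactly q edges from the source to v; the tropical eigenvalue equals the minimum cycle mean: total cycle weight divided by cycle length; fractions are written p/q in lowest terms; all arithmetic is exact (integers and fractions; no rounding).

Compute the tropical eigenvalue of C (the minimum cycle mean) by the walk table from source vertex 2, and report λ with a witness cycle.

q=0: [∞, ∞, 0, ∞]
q=1: [17, ∞, ∞, 8]
q=2: [23, 8, 15, 12]
q=3: [21, 14, 6, 16]
q=4: [23, 12, 12, 14]
Optimal cycle mean attained by: cycle 0->1->0, total (-9) + 13, length 2.
Answer: λ = 2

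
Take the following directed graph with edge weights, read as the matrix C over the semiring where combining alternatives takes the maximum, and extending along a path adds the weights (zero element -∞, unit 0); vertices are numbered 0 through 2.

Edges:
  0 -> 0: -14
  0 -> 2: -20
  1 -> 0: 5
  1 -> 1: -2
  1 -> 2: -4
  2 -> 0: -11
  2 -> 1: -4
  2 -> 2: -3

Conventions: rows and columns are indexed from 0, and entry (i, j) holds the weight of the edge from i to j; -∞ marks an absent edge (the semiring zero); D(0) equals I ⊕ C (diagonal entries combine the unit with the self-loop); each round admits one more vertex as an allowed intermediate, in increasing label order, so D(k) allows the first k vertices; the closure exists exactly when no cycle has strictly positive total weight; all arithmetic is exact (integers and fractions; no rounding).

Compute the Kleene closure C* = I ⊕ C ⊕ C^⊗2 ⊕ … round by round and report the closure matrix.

D(0):
  [0, -∞, -20]
  [5, 0, -4]
  [-11, -4, 0]
D(1):
  [0, -∞, -20]
  [5, 0, -4]
  [-11, -4, 0]
D(2):
  [0, -∞, -20]
  [5, 0, -4]
  [1, -4, 0]
D(3):
  [0, -24, -20]
  [5, 0, -4]
  [1, -4, 0]
Answer: C* = [[0, -24, -20], [5, 0, -4], [1, -4, 0]]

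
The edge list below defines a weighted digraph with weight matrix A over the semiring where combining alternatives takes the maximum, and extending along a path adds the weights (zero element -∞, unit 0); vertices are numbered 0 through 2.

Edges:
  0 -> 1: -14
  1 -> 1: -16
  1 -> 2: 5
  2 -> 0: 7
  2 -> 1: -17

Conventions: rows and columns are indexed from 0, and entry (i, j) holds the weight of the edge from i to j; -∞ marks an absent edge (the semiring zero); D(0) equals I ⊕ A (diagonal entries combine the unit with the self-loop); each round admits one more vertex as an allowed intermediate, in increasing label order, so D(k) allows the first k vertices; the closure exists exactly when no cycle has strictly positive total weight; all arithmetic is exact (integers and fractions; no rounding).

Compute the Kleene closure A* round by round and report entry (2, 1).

D(0):
  [0, -14, -∞]
  [-∞, 0, 5]
  [7, -17, 0]
D(1):
  [0, -14, -∞]
  [-∞, 0, 5]
  [7, -7, 0]
D(2):
  [0, -14, -9]
  [-∞, 0, 5]
  [7, -7, 0]
D(3):
  [0, -14, -9]
  [12, 0, 5]
  [7, -7, 0]
Answer: A*[2][1] = -7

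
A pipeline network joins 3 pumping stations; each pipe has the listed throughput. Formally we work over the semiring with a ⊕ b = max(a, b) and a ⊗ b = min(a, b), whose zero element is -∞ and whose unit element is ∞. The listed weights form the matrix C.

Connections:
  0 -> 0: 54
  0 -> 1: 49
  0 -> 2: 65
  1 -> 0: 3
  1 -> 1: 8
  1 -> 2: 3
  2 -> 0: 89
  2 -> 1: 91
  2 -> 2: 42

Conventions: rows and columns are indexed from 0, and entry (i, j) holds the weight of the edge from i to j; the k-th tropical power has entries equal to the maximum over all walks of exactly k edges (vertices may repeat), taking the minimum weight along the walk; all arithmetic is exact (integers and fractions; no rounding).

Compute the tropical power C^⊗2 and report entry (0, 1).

C^⊗2:
  [65, 65, 54]
  [3, 8, 3]
  [54, 49, 65]
Key observation: the optimum is the walk 0->2->1, with weight 65 min 91 = 65.
Optimal value attained by: walk 0->2->1.
Answer: (C^⊗2)[0][1] = 65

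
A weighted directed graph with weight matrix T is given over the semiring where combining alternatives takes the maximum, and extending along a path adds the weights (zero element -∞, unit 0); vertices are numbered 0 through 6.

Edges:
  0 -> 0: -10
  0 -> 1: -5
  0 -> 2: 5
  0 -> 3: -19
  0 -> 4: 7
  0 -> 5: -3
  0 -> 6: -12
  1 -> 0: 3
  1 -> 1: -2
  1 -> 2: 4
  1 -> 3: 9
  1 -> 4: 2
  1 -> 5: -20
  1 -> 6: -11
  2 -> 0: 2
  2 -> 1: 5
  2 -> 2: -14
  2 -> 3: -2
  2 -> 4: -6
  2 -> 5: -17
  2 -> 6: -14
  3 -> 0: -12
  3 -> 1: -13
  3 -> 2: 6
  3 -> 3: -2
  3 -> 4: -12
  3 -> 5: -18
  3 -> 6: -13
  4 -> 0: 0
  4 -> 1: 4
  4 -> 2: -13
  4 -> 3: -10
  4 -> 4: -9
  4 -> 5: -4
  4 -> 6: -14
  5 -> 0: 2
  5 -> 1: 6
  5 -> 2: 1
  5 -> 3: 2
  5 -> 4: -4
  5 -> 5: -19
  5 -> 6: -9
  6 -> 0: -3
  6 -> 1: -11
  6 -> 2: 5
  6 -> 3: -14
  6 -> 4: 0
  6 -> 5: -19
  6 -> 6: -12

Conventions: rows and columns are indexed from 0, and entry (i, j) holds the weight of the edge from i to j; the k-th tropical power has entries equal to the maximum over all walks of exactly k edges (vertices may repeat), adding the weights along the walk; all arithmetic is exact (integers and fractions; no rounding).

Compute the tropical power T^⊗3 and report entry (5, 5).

T^⊗2:
  [7, 11, -1, 4, -1, 3, -7]
  [6, 9, 15, 7, 10, 0, -4]
  [8, 3, 9, 14, 9, -1, -6]
  [8, 11, 4, 4, 0, -11, -8]
  [7, 2, 8, 13, 7, -3, -7]
  [9, 6, 10, 15, 9, -1, -5]
  [7, 10, 2, 3, 4, -4, -9]
T^⊗3:
  [14, 9, 15, 20, 14, 4, 0]
  [17, 20, 13, 18, 13, 6, 1]
  [11, 14, 20, 12, 15, 5, 1]
  [14, 9, 15, 20, 15, 5, 0]
  [10, 13, 19, 11, 14, 4, 0]
  [12, 15, 21, 15, 16, 6, 2]
  [13, 8, 14, 19, 14, 4, -1]
Key observation: the optimum is the walk 5->1->0->5, with weight 6 + 3 + (-3) = 6.
Optimal value attained by: walk 5->1->0->5.
Answer: (T^⊗3)[5][5] = 6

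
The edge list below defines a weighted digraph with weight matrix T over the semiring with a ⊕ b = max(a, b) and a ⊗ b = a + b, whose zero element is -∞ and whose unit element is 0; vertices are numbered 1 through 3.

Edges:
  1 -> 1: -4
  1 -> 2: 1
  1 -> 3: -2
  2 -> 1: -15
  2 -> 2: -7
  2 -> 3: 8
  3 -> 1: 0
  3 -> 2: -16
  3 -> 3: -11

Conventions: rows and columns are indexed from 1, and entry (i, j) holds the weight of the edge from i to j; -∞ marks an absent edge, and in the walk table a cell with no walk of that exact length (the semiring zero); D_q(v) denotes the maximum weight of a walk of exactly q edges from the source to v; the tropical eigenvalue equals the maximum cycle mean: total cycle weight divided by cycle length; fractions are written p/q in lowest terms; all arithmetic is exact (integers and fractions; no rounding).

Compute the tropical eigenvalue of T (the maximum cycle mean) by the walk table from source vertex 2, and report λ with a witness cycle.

q=0: [-∞, 0, -∞]
q=1: [-15, -7, 8]
q=2: [8, -8, 1]
q=3: [4, 9, 6]
Optimal cycle mean attained by: cycle 1->2->3->1, total 1 + 8 + 0, length 3.
Answer: λ = 3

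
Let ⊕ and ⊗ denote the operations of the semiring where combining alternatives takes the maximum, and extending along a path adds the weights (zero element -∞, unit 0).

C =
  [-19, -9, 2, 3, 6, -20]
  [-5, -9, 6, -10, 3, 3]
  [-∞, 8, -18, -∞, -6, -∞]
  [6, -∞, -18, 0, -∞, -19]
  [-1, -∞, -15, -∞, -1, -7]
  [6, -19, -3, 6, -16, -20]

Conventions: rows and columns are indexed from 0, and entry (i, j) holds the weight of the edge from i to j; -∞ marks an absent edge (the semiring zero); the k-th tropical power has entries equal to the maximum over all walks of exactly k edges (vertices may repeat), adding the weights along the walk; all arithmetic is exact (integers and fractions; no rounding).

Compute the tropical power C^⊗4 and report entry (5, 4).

C^⊗2:
  [9, 10, -3, 3, 5, -1]
  [9, 14, 0, 9, 2, -4]
  [3, -1, 14, -2, 11, 11]
  [6, -3, 8, 9, 12, -14]
  [-1, -7, 1, 2, 5, -8]
  [12, 5, 8, 9, 12, -13]
C^⊗3:
  [9, 5, 16, 12, 15, 13]
  [15, 8, 20, 12, 17, 17]
  [17, 22, 8, 17, 10, 4]
  [15, 16, 8, 9, 12, 5]
  [8, 9, 1, 2, 5, -2]
  [15, 16, 14, 15, 18, 8]
C^⊗4:
  [19, 24, 11, 19, 15, 8]
  [23, 28, 17, 23, 21, 11]
  [23, 16, 28, 20, 25, 25]
  [15, 16, 22, 18, 21, 19]
  [8, 9, 15, 11, 14, 12]
  [21, 22, 22, 18, 21, 19]
Key observation: the optimum is the walk 5->0->3->0->4, with weight 6 + 3 + 6 + 6 = 21.
Optimal value attained by: walk 5->0->3->0->4.
Answer: (C^⊗4)[5][4] = 21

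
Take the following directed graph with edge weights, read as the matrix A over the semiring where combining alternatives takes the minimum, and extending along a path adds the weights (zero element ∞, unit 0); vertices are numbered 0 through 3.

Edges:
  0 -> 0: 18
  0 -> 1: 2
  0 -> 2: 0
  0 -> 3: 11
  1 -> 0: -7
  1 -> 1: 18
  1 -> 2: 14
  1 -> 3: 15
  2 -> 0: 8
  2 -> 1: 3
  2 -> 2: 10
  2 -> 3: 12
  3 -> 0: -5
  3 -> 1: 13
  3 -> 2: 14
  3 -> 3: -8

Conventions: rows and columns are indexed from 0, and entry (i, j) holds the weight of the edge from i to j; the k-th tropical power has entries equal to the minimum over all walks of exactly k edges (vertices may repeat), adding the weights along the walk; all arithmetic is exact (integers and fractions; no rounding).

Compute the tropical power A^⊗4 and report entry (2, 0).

A^⊗2:
  [-5, 3, 10, 3]
  [10, -5, -7, 4]
  [-4, 10, 8, 4]
  [-13, -3, -5, -16]
A^⊗3:
  [-4, -3, -5, -5]
  [-12, -4, 3, -4]
  [-1, -2, -4, -4]
  [-21, -11, -13, -24]
A^⊗4:
  [-10, -2, -4, -13]
  [-11, -10, -12, -12]
  [-9, -1, -1, -12]
  [-29, -19, -21, -32]
Key observation: the optimum is the walk 2->1->0->1->0, with weight 3 + (-7) + 2 + (-7) = -9.
Optimal value attained by: walk 2->1->0->1->0.
Answer: (A^⊗4)[2][0] = -9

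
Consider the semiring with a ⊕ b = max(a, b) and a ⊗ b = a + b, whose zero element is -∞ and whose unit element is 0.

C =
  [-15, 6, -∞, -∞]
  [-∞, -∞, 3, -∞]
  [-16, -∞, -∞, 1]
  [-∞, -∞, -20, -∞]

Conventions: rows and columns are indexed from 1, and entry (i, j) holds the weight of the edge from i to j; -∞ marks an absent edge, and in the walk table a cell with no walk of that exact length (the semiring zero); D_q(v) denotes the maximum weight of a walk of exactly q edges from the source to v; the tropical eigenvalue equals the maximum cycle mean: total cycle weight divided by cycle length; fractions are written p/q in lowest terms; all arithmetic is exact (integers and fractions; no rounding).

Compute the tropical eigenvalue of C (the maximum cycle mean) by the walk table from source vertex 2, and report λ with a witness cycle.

q=0: [-∞, 0, -∞, -∞]
q=1: [-∞, -∞, 3, -∞]
q=2: [-13, -∞, -∞, 4]
q=3: [-28, -7, -16, -∞]
q=4: [-32, -22, -4, -15]
Optimal cycle mean attained by: cycle 1->2->3->1, total 6 + 3 + (-16), length 3.
Answer: λ = -7/3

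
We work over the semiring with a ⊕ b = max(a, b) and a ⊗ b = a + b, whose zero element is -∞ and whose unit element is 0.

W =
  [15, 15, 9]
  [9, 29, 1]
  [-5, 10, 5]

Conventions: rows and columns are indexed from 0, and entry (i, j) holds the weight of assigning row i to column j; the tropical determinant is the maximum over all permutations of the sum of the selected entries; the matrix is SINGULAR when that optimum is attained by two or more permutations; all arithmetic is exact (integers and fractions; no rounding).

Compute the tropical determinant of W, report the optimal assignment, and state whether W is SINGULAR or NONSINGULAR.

σ = (0, 1, 2): 15 + 29 + 5 = 49
σ = (0, 2, 1): 15 + 1 + 10 = 26
σ = (1, 0, 2): 15 + 9 + 5 = 29
σ = (1, 2, 0): 15 + 1 + (-5) = 11
σ = (2, 0, 1): 9 + 9 + 10 = 28
σ = (2, 1, 0): 9 + 29 + (-5) = 33
Optimal value attained by: σ = (0, 1, 2).
Answer: det⊕(W) = 49; verdict: NONSINGULAR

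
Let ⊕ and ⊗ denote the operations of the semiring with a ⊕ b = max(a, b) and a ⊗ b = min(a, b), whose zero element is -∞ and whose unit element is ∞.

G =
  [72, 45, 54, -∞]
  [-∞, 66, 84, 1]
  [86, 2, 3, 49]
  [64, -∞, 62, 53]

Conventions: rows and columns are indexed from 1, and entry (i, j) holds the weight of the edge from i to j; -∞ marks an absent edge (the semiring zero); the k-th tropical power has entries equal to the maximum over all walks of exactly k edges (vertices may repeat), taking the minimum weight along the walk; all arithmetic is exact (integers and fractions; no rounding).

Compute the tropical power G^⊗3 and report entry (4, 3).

G^⊗2:
  [72, 45, 54, 49]
  [84, 66, 66, 49]
  [72, 45, 54, 49]
  [64, 45, 54, 53]
G^⊗3:
  [72, 45, 54, 49]
  [72, 66, 66, 49]
  [72, 45, 54, 49]
  [64, 45, 54, 53]
Key observation: the optimum is the walk 4->1->1->3, with weight 64 min 72 min 54 = 54.
Optimal value attained by: walk 4->1->1->3.
Answer: (G^⊗3)[4][3] = 54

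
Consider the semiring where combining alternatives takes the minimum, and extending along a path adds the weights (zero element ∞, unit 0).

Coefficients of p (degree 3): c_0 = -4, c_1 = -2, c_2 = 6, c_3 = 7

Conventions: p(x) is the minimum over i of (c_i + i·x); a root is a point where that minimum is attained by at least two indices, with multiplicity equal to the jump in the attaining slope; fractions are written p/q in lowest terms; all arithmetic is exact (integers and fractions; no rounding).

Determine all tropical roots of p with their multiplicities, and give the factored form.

hull edge (i=0, c=-4) to (i=1, c=-2): slope 2, span 1
hull edge (i=1, c=-2) to (i=3, c=7): slope 9/2, span 2
Factored form: p(x) = 7 ⊗ (x ⊕ (-9/2)) ⊗ (x ⊕ (-9/2)) ⊗ (x ⊕ (-2))
Answer: roots = -9/2 (mult 2), -2 (mult 1)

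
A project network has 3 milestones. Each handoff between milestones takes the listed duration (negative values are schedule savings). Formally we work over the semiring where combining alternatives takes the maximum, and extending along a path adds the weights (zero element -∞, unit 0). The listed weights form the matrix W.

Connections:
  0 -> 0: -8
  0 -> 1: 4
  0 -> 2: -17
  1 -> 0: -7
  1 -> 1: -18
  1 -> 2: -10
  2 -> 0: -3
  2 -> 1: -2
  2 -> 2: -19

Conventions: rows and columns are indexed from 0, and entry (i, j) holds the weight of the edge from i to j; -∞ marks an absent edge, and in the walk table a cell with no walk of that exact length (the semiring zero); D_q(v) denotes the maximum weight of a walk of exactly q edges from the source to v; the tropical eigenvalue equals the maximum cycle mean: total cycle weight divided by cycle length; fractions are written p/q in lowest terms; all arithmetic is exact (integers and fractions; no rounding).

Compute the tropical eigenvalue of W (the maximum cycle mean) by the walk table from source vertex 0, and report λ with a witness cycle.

q=0: [0, -∞, -∞]
q=1: [-8, 4, -17]
q=2: [-3, -4, -6]
q=3: [-9, 1, -14]
Optimal cycle mean attained by: cycle 0->1->0, total 4 + (-7), length 2.
Answer: λ = -3/2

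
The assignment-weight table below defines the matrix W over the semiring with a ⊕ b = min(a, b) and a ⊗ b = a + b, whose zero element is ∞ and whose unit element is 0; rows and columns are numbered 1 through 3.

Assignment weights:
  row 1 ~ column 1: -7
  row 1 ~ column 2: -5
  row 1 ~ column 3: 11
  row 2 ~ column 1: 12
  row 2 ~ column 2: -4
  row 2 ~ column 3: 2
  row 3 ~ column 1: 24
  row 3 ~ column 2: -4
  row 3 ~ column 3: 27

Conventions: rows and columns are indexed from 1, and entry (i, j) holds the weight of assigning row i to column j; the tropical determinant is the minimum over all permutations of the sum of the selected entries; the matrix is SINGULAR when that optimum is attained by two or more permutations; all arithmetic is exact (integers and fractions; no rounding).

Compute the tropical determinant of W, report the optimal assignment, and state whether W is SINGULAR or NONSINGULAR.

σ = (1, 2, 3): (-7) + (-4) + 27 = 16
σ = (1, 3, 2): (-7) + 2 + (-4) = -9
σ = (2, 1, 3): (-5) + 12 + 27 = 34
σ = (2, 3, 1): (-5) + 2 + 24 = 21
σ = (3, 1, 2): 11 + 12 + (-4) = 19
σ = (3, 2, 1): 11 + (-4) + 24 = 31
Optimal value attained by: σ = (1, 3, 2).
Answer: det⊕(W) = -9; verdict: NONSINGULAR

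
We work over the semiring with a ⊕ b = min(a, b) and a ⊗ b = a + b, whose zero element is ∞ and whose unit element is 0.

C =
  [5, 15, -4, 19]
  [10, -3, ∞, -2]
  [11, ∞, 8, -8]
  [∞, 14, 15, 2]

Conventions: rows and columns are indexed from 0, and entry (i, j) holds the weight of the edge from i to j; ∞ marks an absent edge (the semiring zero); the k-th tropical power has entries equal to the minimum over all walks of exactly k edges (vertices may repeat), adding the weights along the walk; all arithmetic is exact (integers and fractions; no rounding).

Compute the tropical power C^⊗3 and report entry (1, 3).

C^⊗2:
  [7, 12, 1, -12]
  [7, -6, 6, -5]
  [16, 6, 7, -6]
  [24, 11, 17, 4]
C^⊗3:
  [12, 2, 3, -10]
  [4, -9, 3, -8]
  [16, 3, 9, -4]
  [21, 8, 19, 6]
Key observation: the optimum is the walk 1->1->1->3, with weight (-3) + (-3) + (-2) = -8.
Optimal value attained by: walk 1->1->1->3.
Answer: (C^⊗3)[1][3] = -8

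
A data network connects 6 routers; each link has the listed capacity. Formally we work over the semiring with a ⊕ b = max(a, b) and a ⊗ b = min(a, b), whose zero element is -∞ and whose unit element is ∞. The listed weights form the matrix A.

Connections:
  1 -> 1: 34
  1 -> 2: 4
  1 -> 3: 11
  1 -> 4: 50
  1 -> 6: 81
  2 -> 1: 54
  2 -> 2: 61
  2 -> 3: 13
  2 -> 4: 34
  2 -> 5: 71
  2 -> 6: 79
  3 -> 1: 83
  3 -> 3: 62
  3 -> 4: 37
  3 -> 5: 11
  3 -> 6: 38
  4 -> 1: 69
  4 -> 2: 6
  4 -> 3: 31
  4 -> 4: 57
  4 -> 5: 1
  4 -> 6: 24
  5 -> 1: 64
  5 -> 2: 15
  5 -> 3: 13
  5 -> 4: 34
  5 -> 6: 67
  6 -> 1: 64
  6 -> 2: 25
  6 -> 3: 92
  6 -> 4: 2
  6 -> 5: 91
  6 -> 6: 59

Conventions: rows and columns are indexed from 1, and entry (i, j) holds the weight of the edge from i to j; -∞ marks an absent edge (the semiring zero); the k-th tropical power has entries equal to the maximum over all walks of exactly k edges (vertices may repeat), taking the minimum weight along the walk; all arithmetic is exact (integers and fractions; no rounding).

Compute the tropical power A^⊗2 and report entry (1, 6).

A^⊗2:
  [64, 25, 81, 50, 81, 59]
  [64, 61, 79, 50, 79, 67]
  [62, 25, 62, 50, 38, 81]
  [57, 24, 31, 57, 24, 69]
  [64, 25, 67, 50, 67, 64]
  [83, 25, 62, 50, 59, 67]
Key observation: the optimum is the walk 1->6->6, with weight 81 min 59 = 59.
Optimal value attained by: walk 1->6->6.
Answer: (A^⊗2)[1][6] = 59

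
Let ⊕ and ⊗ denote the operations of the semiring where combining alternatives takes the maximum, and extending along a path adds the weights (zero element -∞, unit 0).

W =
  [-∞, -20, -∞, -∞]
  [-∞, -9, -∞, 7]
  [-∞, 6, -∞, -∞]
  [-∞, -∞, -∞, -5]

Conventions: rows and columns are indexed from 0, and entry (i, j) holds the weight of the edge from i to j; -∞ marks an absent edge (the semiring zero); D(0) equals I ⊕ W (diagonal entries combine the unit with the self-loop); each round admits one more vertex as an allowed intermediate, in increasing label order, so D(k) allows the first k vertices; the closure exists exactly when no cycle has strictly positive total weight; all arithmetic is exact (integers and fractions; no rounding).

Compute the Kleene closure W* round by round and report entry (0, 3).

D(0):
  [0, -20, -∞, -∞]
  [-∞, 0, -∞, 7]
  [-∞, 6, 0, -∞]
  [-∞, -∞, -∞, 0]
D(1):
  [0, -20, -∞, -∞]
  [-∞, 0, -∞, 7]
  [-∞, 6, 0, -∞]
  [-∞, -∞, -∞, 0]
D(2):
  [0, -20, -∞, -13]
  [-∞, 0, -∞, 7]
  [-∞, 6, 0, 13]
  [-∞, -∞, -∞, 0]
D(3):
  [0, -20, -∞, -13]
  [-∞, 0, -∞, 7]
  [-∞, 6, 0, 13]
  [-∞, -∞, -∞, 0]
D(4):
  [0, -20, -∞, -13]
  [-∞, 0, -∞, 7]
  [-∞, 6, 0, 13]
  [-∞, -∞, -∞, 0]
Answer: W*[0][3] = -13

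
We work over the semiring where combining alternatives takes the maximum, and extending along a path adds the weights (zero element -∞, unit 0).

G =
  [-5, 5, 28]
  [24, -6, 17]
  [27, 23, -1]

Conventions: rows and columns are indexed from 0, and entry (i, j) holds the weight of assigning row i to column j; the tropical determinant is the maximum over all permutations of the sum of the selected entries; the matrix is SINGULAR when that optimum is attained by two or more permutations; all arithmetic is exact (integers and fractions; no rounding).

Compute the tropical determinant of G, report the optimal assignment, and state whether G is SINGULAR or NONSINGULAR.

σ = (0, 1, 2): (-5) + (-6) + (-1) = -12
σ = (0, 2, 1): (-5) + 17 + 23 = 35
σ = (1, 0, 2): 5 + 24 + (-1) = 28
σ = (1, 2, 0): 5 + 17 + 27 = 49
σ = (2, 0, 1): 28 + 24 + 23 = 75
σ = (2, 1, 0): 28 + (-6) + 27 = 49
Optimal value attained by: σ = (2, 0, 1).
Answer: det⊕(G) = 75; verdict: NONSINGULAR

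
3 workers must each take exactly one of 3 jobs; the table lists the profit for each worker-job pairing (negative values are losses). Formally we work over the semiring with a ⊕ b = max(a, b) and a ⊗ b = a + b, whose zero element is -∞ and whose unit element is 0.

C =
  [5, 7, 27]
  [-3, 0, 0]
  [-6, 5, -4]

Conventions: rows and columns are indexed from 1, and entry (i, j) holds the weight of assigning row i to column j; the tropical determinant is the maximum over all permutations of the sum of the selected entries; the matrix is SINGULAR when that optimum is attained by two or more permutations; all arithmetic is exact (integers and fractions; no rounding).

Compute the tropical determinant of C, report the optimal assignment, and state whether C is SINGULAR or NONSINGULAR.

σ = (1, 2, 3): 5 + 0 + (-4) = 1
σ = (1, 3, 2): 5 + 0 + 5 = 10
σ = (2, 1, 3): 7 + (-3) + (-4) = 0
σ = (2, 3, 1): 7 + 0 + (-6) = 1
σ = (3, 1, 2): 27 + (-3) + 5 = 29
σ = (3, 2, 1): 27 + 0 + (-6) = 21
Optimal value attained by: σ = (3, 1, 2).
Answer: det⊕(C) = 29; verdict: NONSINGULAR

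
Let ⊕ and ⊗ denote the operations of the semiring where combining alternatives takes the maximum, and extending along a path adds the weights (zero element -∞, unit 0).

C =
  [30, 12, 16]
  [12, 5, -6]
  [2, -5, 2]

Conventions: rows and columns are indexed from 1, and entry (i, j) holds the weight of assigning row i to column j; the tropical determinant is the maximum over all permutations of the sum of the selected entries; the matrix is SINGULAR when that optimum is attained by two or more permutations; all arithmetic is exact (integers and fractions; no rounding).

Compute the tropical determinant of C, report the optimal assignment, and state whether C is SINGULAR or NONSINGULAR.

σ = (1, 2, 3): 30 + 5 + 2 = 37
σ = (1, 3, 2): 30 + (-6) + (-5) = 19
σ = (2, 1, 3): 12 + 12 + 2 = 26
σ = (2, 3, 1): 12 + (-6) + 2 = 8
σ = (3, 1, 2): 16 + 12 + (-5) = 23
σ = (3, 2, 1): 16 + 5 + 2 = 23
Optimal value attained by: σ = (1, 2, 3).
Answer: det⊕(C) = 37; verdict: NONSINGULAR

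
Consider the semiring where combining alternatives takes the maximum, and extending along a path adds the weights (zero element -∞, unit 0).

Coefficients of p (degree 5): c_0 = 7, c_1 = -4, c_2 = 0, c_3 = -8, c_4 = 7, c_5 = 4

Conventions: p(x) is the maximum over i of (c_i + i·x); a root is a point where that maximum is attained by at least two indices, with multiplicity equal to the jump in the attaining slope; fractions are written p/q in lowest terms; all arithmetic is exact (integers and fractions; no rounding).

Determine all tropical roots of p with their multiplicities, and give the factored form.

hull edge (i=0, c=7) to (i=4, c=7): slope 0, span 4
hull edge (i=4, c=7) to (i=5, c=4): slope -3, span 1
Factored form: p(x) = 4 ⊗ (x ⊕ 0) ⊗ (x ⊕ 0) ⊗ (x ⊕ 0) ⊗ (x ⊕ 0) ⊗ (x ⊕ 3)
Answer: roots = 0 (mult 4), 3 (mult 1)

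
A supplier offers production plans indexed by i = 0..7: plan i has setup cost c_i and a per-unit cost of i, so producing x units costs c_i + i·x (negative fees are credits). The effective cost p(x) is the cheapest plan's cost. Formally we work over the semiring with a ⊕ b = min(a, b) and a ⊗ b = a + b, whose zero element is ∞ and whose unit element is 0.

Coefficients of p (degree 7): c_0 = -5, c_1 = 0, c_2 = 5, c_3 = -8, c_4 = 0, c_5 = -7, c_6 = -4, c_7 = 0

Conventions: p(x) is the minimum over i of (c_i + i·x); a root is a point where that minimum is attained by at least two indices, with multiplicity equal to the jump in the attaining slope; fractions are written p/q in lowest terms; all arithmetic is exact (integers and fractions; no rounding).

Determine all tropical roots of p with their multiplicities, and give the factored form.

hull edge (i=0, c=-5) to (i=3, c=-8): slope -1, span 3
hull edge (i=3, c=-8) to (i=5, c=-7): slope 1/2, span 2
hull edge (i=5, c=-7) to (i=6, c=-4): slope 3, span 1
hull edge (i=6, c=-4) to (i=7, c=0): slope 4, span 1
Factored form: p(x) = 0 ⊗ (x ⊕ (-4)) ⊗ (x ⊕ (-3)) ⊗ (x ⊕ (-1/2)) ⊗ (x ⊕ (-1/2)) ⊗ (x ⊕ 1) ⊗ (x ⊕ 1) ⊗ (x ⊕ 1)
Answer: roots = -4 (mult 1), -3 (mult 1), -1/2 (mult 2), 1 (mult 3)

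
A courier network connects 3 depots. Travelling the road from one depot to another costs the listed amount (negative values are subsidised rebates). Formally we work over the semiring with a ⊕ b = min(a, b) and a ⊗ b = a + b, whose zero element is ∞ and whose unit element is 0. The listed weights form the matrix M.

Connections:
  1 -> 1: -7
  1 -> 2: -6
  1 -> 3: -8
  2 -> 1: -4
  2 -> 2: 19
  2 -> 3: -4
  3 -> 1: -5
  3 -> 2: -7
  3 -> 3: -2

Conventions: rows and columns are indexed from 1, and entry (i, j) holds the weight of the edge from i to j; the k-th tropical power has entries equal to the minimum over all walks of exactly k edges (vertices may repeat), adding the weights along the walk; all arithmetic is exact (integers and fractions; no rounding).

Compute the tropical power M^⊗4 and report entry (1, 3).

M^⊗2:
  [-14, -15, -15]
  [-11, -11, -12]
  [-12, -11, -13]
M^⊗3:
  [-21, -22, -22]
  [-18, -19, -19]
  [-19, -20, -20]
M^⊗4:
  [-28, -29, -29]
  [-25, -26, -26]
  [-26, -27, -27]
Key observation: the optimum is the walk 1->1->1->1->3, with weight (-7) + (-7) + (-7) + (-8) = -29.
Optimal value attained by: walk 1->1->1->1->3.
Answer: (M^⊗4)[1][3] = -29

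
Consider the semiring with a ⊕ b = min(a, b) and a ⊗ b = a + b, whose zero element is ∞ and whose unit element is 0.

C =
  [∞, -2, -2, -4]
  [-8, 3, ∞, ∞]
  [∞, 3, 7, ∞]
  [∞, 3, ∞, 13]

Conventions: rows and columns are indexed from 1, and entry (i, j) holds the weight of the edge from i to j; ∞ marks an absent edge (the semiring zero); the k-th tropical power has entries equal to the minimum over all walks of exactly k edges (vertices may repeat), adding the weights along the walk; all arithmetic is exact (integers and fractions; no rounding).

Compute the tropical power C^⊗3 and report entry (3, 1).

C^⊗2:
  [-10, -1, 5, 9]
  [-5, -10, -10, -12]
  [-5, 6, 14, ∞]
  [-5, 6, ∞, 26]
C^⊗3:
  [-9, -12, -12, -14]
  [-18, -9, -7, -9]
  [-2, -7, -7, -9]
  [-2, -7, -7, -9]
Key observation: the optimum is the walk 3->2->2->1, with weight 3 + 3 + (-8) = -2.
Optimal value attained by: walk 3->2->2->1.
Answer: (C^⊗3)[3][1] = -2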